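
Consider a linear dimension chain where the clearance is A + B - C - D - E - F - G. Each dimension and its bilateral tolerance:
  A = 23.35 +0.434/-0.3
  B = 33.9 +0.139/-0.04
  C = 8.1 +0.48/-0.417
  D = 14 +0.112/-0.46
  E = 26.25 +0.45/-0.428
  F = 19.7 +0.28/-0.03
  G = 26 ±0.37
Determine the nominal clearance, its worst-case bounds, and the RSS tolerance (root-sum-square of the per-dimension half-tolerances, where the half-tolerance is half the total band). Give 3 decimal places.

Stack each dimension's contribution:
  +A: nom +23.350 → Σnom=23.350; wc +0.434/-0.300 → slack +0.434/-0.300; half-tol=0.367, Σhalf²=0.134689
  +B: nom +33.900 → Σnom=57.250; wc +0.139/-0.040 → slack +0.573/-0.340; half-tol=0.090, Σhalf²=0.142699
  -C: nom -8.100 → Σnom=49.150; wc +0.417/-0.480 → slack +0.990/-0.820; half-tol=0.449, Σhalf²=0.343851
  -D: nom -14.000 → Σnom=35.150; wc +0.460/-0.112 → slack +1.450/-0.932; half-tol=0.286, Σhalf²=0.425648
  -E: nom -26.250 → Σnom=8.900; wc +0.428/-0.450 → slack +1.878/-1.382; half-tol=0.439, Σhalf²=0.618368
  -F: nom -19.700 → Σnom=-10.800; wc +0.030/-0.280 → slack +1.908/-1.662; half-tol=0.155, Σhalf²=0.642393
  -G: nom -26.000 → Σnom=-36.800; wc +0.370/-0.370 → slack +2.278/-2.032; half-tol=0.370, Σhalf²=0.779293
Nominal = -36.800. Worst-case = [-36.800 - 2.032, -36.800 + 2.278] = [-38.832, -34.522]. RSS = √0.779293 = 0.883.

nominal=-36.800 wc=[-38.832,-34.522] rss=0.883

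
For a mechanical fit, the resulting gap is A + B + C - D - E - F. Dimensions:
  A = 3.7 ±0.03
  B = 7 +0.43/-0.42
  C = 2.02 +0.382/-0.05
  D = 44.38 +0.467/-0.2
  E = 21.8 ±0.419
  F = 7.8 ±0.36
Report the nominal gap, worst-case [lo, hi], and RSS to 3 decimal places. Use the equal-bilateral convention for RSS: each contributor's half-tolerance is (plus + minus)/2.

Stack each dimension's contribution:
  +A: nom +3.700 → Σnom=3.700; wc +0.030/-0.030 → slack +0.030/-0.030; half-tol=0.030, Σhalf²=0.000900
  +B: nom +7.000 → Σnom=10.700; wc +0.430/-0.420 → slack +0.460/-0.450; half-tol=0.425, Σhalf²=0.181525
  +C: nom +2.020 → Σnom=12.720; wc +0.382/-0.050 → slack +0.842/-0.500; half-tol=0.216, Σhalf²=0.228181
  -D: nom -44.380 → Σnom=-31.660; wc +0.200/-0.467 → slack +1.042/-0.967; half-tol=0.334, Σhalf²=0.339403
  -E: nom -21.800 → Σnom=-53.460; wc +0.419/-0.419 → slack +1.461/-1.386; half-tol=0.419, Σhalf²=0.514964
  -F: nom -7.800 → Σnom=-61.260; wc +0.360/-0.360 → slack +1.821/-1.746; half-tol=0.360, Σhalf²=0.644564
Nominal = -61.260. Worst-case = [-61.260 - 1.746, -61.260 + 1.821] = [-63.006, -59.439]. RSS = √0.644564 = 0.803.

nominal=-61.260 wc=[-63.006,-59.439] rss=0.803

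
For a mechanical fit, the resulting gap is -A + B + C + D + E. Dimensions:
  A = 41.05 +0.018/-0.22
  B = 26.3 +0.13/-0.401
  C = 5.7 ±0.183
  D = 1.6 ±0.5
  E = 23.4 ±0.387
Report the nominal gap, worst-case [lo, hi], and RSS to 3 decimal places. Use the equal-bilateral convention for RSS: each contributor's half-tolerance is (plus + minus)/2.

nominal=15.950 wc=[14.461,17.370] rss=0.720

Stack each dimension's contribution:
  -A: nom -41.050 → Σnom=-41.050; wc +0.220/-0.018 → slack +0.220/-0.018; half-tol=0.119, Σhalf²=0.014161
  +B: nom +26.300 → Σnom=-14.750; wc +0.130/-0.401 → slack +0.350/-0.419; half-tol=0.266, Σhalf²=0.084651
  +C: nom +5.700 → Σnom=-9.050; wc +0.183/-0.183 → slack +0.533/-0.602; half-tol=0.183, Σhalf²=0.118140
  +D: nom +1.600 → Σnom=-7.450; wc +0.500/-0.500 → slack +1.033/-1.102; half-tol=0.500, Σhalf²=0.368140
  +E: nom +23.400 → Σnom=15.950; wc +0.387/-0.387 → slack +1.420/-1.489; half-tol=0.387, Σhalf²=0.517909
Nominal = 15.950. Worst-case = [15.950 - 1.489, 15.950 + 1.420] = [14.461, 17.370]. RSS = √0.517909 = 0.720.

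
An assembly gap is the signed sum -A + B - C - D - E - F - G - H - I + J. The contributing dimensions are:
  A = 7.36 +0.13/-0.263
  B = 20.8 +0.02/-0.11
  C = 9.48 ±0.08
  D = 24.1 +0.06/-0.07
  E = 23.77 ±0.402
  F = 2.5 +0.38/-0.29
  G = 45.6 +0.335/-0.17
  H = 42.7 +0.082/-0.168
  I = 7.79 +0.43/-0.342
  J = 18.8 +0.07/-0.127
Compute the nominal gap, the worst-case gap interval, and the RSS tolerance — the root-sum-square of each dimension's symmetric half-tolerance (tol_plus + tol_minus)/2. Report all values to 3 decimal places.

nominal=-123.700 wc=[-125.836,-121.825] rss=0.752

Stack each dimension's contribution:
  -A: nom -7.360 → Σnom=-7.360; wc +0.263/-0.130 → slack +0.263/-0.130; half-tol=0.197, Σhalf²=0.038612
  +B: nom +20.800 → Σnom=13.440; wc +0.020/-0.110 → slack +0.283/-0.240; half-tol=0.065, Σhalf²=0.042837
  -C: nom -9.480 → Σnom=3.960; wc +0.080/-0.080 → slack +0.363/-0.320; half-tol=0.080, Σhalf²=0.049237
  -D: nom -24.100 → Σnom=-20.140; wc +0.070/-0.060 → slack +0.433/-0.380; half-tol=0.065, Σhalf²=0.053462
  -E: nom -23.770 → Σnom=-43.910; wc +0.402/-0.402 → slack +0.835/-0.782; half-tol=0.402, Σhalf²=0.215066
  -F: nom -2.500 → Σnom=-46.410; wc +0.290/-0.380 → slack +1.125/-1.162; half-tol=0.335, Σhalf²=0.327291
  -G: nom -45.600 → Σnom=-92.010; wc +0.170/-0.335 → slack +1.295/-1.497; half-tol=0.253, Σhalf²=0.391047
  -H: nom -42.700 → Σnom=-134.710; wc +0.168/-0.082 → slack +1.463/-1.579; half-tol=0.125, Σhalf²=0.406672
  -I: nom -7.790 → Σnom=-142.500; wc +0.342/-0.430 → slack +1.805/-2.009; half-tol=0.386, Σhalf²=0.555669
  +J: nom +18.800 → Σnom=-123.700; wc +0.070/-0.127 → slack +1.875/-2.136; half-tol=0.099, Σhalf²=0.565371
Nominal = -123.700. Worst-case = [-123.700 - 2.136, -123.700 + 1.875] = [-125.836, -121.825]. RSS = √0.565371 = 0.752.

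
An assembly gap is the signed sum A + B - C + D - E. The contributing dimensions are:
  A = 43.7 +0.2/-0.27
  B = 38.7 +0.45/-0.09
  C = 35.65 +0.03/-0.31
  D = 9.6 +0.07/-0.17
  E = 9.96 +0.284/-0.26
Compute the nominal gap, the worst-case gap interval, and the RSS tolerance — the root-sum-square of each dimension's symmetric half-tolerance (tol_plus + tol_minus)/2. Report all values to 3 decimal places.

nominal=46.390 wc=[45.546,47.680] rss=0.495

Stack each dimension's contribution:
  +A: nom +43.700 → Σnom=43.700; wc +0.200/-0.270 → slack +0.200/-0.270; half-tol=0.235, Σhalf²=0.055225
  +B: nom +38.700 → Σnom=82.400; wc +0.450/-0.090 → slack +0.650/-0.360; half-tol=0.270, Σhalf²=0.128125
  -C: nom -35.650 → Σnom=46.750; wc +0.310/-0.030 → slack +0.960/-0.390; half-tol=0.170, Σhalf²=0.157025
  +D: nom +9.600 → Σnom=56.350; wc +0.070/-0.170 → slack +1.030/-0.560; half-tol=0.120, Σhalf²=0.171425
  -E: nom -9.960 → Σnom=46.390; wc +0.260/-0.284 → slack +1.290/-0.844; half-tol=0.272, Σhalf²=0.245409
Nominal = 46.390. Worst-case = [46.390 - 0.844, 46.390 + 1.290] = [45.546, 47.680]. RSS = √0.245409 = 0.495.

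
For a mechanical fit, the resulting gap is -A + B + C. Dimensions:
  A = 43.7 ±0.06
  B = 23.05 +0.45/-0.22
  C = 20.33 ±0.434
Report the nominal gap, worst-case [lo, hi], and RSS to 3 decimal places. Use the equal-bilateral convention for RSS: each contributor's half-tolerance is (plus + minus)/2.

nominal=-0.320 wc=[-1.034,0.624] rss=0.552

Stack each dimension's contribution:
  -A: nom -43.700 → Σnom=-43.700; wc +0.060/-0.060 → slack +0.060/-0.060; half-tol=0.060, Σhalf²=0.003600
  +B: nom +23.050 → Σnom=-20.650; wc +0.450/-0.220 → slack +0.510/-0.280; half-tol=0.335, Σhalf²=0.115825
  +C: nom +20.330 → Σnom=-0.320; wc +0.434/-0.434 → slack +0.944/-0.714; half-tol=0.434, Σhalf²=0.304181
Nominal = -0.320. Worst-case = [-0.320 - 0.714, -0.320 + 0.944] = [-1.034, 0.624]. RSS = √0.304181 = 0.552.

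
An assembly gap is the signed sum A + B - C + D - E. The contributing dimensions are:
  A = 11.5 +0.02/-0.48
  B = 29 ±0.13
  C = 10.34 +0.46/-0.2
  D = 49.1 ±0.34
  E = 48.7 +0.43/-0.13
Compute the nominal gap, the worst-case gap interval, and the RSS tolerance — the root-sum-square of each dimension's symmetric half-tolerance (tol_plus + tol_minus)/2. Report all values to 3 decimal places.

Stack each dimension's contribution:
  +A: nom +11.500 → Σnom=11.500; wc +0.020/-0.480 → slack +0.020/-0.480; half-tol=0.250, Σhalf²=0.062500
  +B: nom +29.000 → Σnom=40.500; wc +0.130/-0.130 → slack +0.150/-0.610; half-tol=0.130, Σhalf²=0.079400
  -C: nom -10.340 → Σnom=30.160; wc +0.200/-0.460 → slack +0.350/-1.070; half-tol=0.330, Σhalf²=0.188300
  +D: nom +49.100 → Σnom=79.260; wc +0.340/-0.340 → slack +0.690/-1.410; half-tol=0.340, Σhalf²=0.303900
  -E: nom -48.700 → Σnom=30.560; wc +0.130/-0.430 → slack +0.820/-1.840; half-tol=0.280, Σhalf²=0.382300
Nominal = 30.560. Worst-case = [30.560 - 1.840, 30.560 + 0.820] = [28.720, 31.380]. RSS = √0.382300 = 0.618.

nominal=30.560 wc=[28.720,31.380] rss=0.618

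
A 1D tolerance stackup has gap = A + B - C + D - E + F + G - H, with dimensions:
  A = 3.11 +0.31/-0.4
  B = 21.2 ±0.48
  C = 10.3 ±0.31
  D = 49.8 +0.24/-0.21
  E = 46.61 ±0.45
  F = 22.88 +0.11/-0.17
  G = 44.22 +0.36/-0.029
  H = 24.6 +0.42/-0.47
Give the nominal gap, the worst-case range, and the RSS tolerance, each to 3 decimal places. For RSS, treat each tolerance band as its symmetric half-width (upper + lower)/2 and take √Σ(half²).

nominal=59.700 wc=[57.231,62.430] rss=0.980

Stack each dimension's contribution:
  +A: nom +3.110 → Σnom=3.110; wc +0.310/-0.400 → slack +0.310/-0.400; half-tol=0.355, Σhalf²=0.126025
  +B: nom +21.200 → Σnom=24.310; wc +0.480/-0.480 → slack +0.790/-0.880; half-tol=0.480, Σhalf²=0.356425
  -C: nom -10.300 → Σnom=14.010; wc +0.310/-0.310 → slack +1.100/-1.190; half-tol=0.310, Σhalf²=0.452525
  +D: nom +49.800 → Σnom=63.810; wc +0.240/-0.210 → slack +1.340/-1.400; half-tol=0.225, Σhalf²=0.503150
  -E: nom -46.610 → Σnom=17.200; wc +0.450/-0.450 → slack +1.790/-1.850; half-tol=0.450, Σhalf²=0.705650
  +F: nom +22.880 → Σnom=40.080; wc +0.110/-0.170 → slack +1.900/-2.020; half-tol=0.140, Σhalf²=0.725250
  +G: nom +44.220 → Σnom=84.300; wc +0.360/-0.029 → slack +2.260/-2.049; half-tol=0.195, Σhalf²=0.763080
  -H: nom -24.600 → Σnom=59.700; wc +0.470/-0.420 → slack +2.730/-2.469; half-tol=0.445, Σhalf²=0.961105
Nominal = 59.700. Worst-case = [59.700 - 2.469, 59.700 + 2.730] = [57.231, 62.430]. RSS = √0.961105 = 0.980.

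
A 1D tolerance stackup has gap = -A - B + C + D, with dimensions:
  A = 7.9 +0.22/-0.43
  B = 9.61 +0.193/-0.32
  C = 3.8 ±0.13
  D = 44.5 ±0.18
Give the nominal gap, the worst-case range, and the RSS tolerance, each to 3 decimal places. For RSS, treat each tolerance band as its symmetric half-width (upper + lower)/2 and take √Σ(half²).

nominal=30.790 wc=[30.067,31.850] rss=0.470

Stack each dimension's contribution:
  -A: nom -7.900 → Σnom=-7.900; wc +0.430/-0.220 → slack +0.430/-0.220; half-tol=0.325, Σhalf²=0.105625
  -B: nom -9.610 → Σnom=-17.510; wc +0.320/-0.193 → slack +0.750/-0.413; half-tol=0.257, Σhalf²=0.171417
  +C: nom +3.800 → Σnom=-13.710; wc +0.130/-0.130 → slack +0.880/-0.543; half-tol=0.130, Σhalf²=0.188317
  +D: nom +44.500 → Σnom=30.790; wc +0.180/-0.180 → slack +1.060/-0.723; half-tol=0.180, Σhalf²=0.220717
Nominal = 30.790. Worst-case = [30.790 - 0.723, 30.790 + 1.060] = [30.067, 31.850]. RSS = √0.220717 = 0.470.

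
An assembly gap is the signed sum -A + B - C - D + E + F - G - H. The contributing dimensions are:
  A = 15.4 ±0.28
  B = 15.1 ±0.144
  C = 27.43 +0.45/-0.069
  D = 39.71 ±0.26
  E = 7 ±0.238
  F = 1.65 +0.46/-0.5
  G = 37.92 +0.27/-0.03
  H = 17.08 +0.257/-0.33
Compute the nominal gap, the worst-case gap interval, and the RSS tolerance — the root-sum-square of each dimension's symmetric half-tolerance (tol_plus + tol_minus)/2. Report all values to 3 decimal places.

nominal=-113.790 wc=[-116.189,-111.979] rss=0.794

Stack each dimension's contribution:
  -A: nom -15.400 → Σnom=-15.400; wc +0.280/-0.280 → slack +0.280/-0.280; half-tol=0.280, Σhalf²=0.078400
  +B: nom +15.100 → Σnom=-0.300; wc +0.144/-0.144 → slack +0.424/-0.424; half-tol=0.144, Σhalf²=0.099136
  -C: nom -27.430 → Σnom=-27.730; wc +0.069/-0.450 → slack +0.493/-0.874; half-tol=0.260, Σhalf²=0.166476
  -D: nom -39.710 → Σnom=-67.440; wc +0.260/-0.260 → slack +0.753/-1.134; half-tol=0.260, Σhalf²=0.234076
  +E: nom +7.000 → Σnom=-60.440; wc +0.238/-0.238 → slack +0.991/-1.372; half-tol=0.238, Σhalf²=0.290720
  +F: nom +1.650 → Σnom=-58.790; wc +0.460/-0.500 → slack +1.451/-1.872; half-tol=0.480, Σhalf²=0.521120
  -G: nom -37.920 → Σnom=-96.710; wc +0.030/-0.270 → slack +1.481/-2.142; half-tol=0.150, Σhalf²=0.543620
  -H: nom -17.080 → Σnom=-113.790; wc +0.330/-0.257 → slack +1.811/-2.399; half-tol=0.293, Σhalf²=0.629762
Nominal = -113.790. Worst-case = [-113.790 - 2.399, -113.790 + 1.811] = [-116.189, -111.979]. RSS = √0.629762 = 0.794.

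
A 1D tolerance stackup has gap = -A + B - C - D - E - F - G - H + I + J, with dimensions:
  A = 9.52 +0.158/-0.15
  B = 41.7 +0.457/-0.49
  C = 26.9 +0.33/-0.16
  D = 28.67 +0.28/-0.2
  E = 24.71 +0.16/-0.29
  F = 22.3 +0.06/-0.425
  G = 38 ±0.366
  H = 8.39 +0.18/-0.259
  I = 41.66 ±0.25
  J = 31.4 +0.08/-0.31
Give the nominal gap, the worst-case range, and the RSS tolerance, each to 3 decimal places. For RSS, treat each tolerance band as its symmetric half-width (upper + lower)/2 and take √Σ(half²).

nominal=-43.730 wc=[-46.314,-41.093] rss=0.870

Stack each dimension's contribution:
  -A: nom -9.520 → Σnom=-9.520; wc +0.150/-0.158 → slack +0.150/-0.158; half-tol=0.154, Σhalf²=0.023716
  +B: nom +41.700 → Σnom=32.180; wc +0.457/-0.490 → slack +0.607/-0.648; half-tol=0.474, Σhalf²=0.247918
  -C: nom -26.900 → Σnom=5.280; wc +0.160/-0.330 → slack +0.767/-0.978; half-tol=0.245, Σhalf²=0.307943
  -D: nom -28.670 → Σnom=-23.390; wc +0.200/-0.280 → slack +0.967/-1.258; half-tol=0.240, Σhalf²=0.365543
  -E: nom -24.710 → Σnom=-48.100; wc +0.290/-0.160 → slack +1.257/-1.418; half-tol=0.225, Σhalf²=0.416168
  -F: nom -22.300 → Σnom=-70.400; wc +0.425/-0.060 → slack +1.682/-1.478; half-tol=0.242, Σhalf²=0.474974
  -G: nom -38.000 → Σnom=-108.400; wc +0.366/-0.366 → slack +2.048/-1.844; half-tol=0.366, Σhalf²=0.608930
  -H: nom -8.390 → Σnom=-116.790; wc +0.259/-0.180 → slack +2.307/-2.024; half-tol=0.220, Σhalf²=0.657111
  +I: nom +41.660 → Σnom=-75.130; wc +0.250/-0.250 → slack +2.557/-2.274; half-tol=0.250, Σhalf²=0.719611
  +J: nom +31.400 → Σnom=-43.730; wc +0.080/-0.310 → slack +2.637/-2.584; half-tol=0.195, Σhalf²=0.757636
Nominal = -43.730. Worst-case = [-43.730 - 2.584, -43.730 + 2.637] = [-46.314, -41.093]. RSS = √0.757636 = 0.870.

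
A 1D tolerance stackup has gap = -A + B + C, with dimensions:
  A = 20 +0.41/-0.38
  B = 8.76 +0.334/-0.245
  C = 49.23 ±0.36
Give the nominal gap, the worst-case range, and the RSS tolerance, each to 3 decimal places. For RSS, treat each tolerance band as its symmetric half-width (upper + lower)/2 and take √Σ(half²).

Stack each dimension's contribution:
  -A: nom -20.000 → Σnom=-20.000; wc +0.380/-0.410 → slack +0.380/-0.410; half-tol=0.395, Σhalf²=0.156025
  +B: nom +8.760 → Σnom=-11.240; wc +0.334/-0.245 → slack +0.714/-0.655; half-tol=0.289, Σhalf²=0.239835
  +C: nom +49.230 → Σnom=37.990; wc +0.360/-0.360 → slack +1.074/-1.015; half-tol=0.360, Σhalf²=0.369435
Nominal = 37.990. Worst-case = [37.990 - 1.015, 37.990 + 1.074] = [36.975, 39.064]. RSS = √0.369435 = 0.608.

nominal=37.990 wc=[36.975,39.064] rss=0.608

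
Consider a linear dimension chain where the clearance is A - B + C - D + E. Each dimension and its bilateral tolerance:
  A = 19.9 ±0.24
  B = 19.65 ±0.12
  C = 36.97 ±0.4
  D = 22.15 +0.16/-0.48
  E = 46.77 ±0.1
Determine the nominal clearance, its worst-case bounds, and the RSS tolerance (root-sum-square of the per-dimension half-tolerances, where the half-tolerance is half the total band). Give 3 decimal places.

Stack each dimension's contribution:
  +A: nom +19.900 → Σnom=19.900; wc +0.240/-0.240 → slack +0.240/-0.240; half-tol=0.240, Σhalf²=0.057600
  -B: nom -19.650 → Σnom=0.250; wc +0.120/-0.120 → slack +0.360/-0.360; half-tol=0.120, Σhalf²=0.072000
  +C: nom +36.970 → Σnom=37.220; wc +0.400/-0.400 → slack +0.760/-0.760; half-tol=0.400, Σhalf²=0.232000
  -D: nom -22.150 → Σnom=15.070; wc +0.480/-0.160 → slack +1.240/-0.920; half-tol=0.320, Σhalf²=0.334400
  +E: nom +46.770 → Σnom=61.840; wc +0.100/-0.100 → slack +1.340/-1.020; half-tol=0.100, Σhalf²=0.344400
Nominal = 61.840. Worst-case = [61.840 - 1.020, 61.840 + 1.340] = [60.820, 63.180]. RSS = √0.344400 = 0.587.

nominal=61.840 wc=[60.820,63.180] rss=0.587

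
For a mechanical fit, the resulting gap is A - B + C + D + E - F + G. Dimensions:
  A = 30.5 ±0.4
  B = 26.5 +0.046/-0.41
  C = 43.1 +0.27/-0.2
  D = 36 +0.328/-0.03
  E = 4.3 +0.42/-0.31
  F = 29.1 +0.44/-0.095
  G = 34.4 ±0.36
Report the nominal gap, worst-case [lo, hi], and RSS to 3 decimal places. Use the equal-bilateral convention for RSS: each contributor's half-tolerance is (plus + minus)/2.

nominal=92.700 wc=[90.914,94.983] rss=0.796

Stack each dimension's contribution:
  +A: nom +30.500 → Σnom=30.500; wc +0.400/-0.400 → slack +0.400/-0.400; half-tol=0.400, Σhalf²=0.160000
  -B: nom -26.500 → Σnom=4.000; wc +0.410/-0.046 → slack +0.810/-0.446; half-tol=0.228, Σhalf²=0.211984
  +C: nom +43.100 → Σnom=47.100; wc +0.270/-0.200 → slack +1.080/-0.646; half-tol=0.235, Σhalf²=0.267209
  +D: nom +36.000 → Σnom=83.100; wc +0.328/-0.030 → slack +1.408/-0.676; half-tol=0.179, Σhalf²=0.299250
  +E: nom +4.300 → Σnom=87.400; wc +0.420/-0.310 → slack +1.828/-0.986; half-tol=0.365, Σhalf²=0.432475
  -F: nom -29.100 → Σnom=58.300; wc +0.095/-0.440 → slack +1.923/-1.426; half-tol=0.268, Σhalf²=0.504031
  +G: nom +34.400 → Σnom=92.700; wc +0.360/-0.360 → slack +2.283/-1.786; half-tol=0.360, Σhalf²=0.633631
Nominal = 92.700. Worst-case = [92.700 - 1.786, 92.700 + 2.283] = [90.914, 94.983]. RSS = √0.633631 = 0.796.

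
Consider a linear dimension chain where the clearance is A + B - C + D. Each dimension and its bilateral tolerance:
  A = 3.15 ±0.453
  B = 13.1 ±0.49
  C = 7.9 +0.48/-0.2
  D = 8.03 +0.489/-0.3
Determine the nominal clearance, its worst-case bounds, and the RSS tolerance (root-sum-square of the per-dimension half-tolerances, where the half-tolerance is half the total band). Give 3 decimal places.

nominal=16.380 wc=[14.657,18.012] rss=0.846

Stack each dimension's contribution:
  +A: nom +3.150 → Σnom=3.150; wc +0.453/-0.453 → slack +0.453/-0.453; half-tol=0.453, Σhalf²=0.205209
  +B: nom +13.100 → Σnom=16.250; wc +0.490/-0.490 → slack +0.943/-0.943; half-tol=0.490, Σhalf²=0.445309
  -C: nom -7.900 → Σnom=8.350; wc +0.200/-0.480 → slack +1.143/-1.423; half-tol=0.340, Σhalf²=0.560909
  +D: nom +8.030 → Σnom=16.380; wc +0.489/-0.300 → slack +1.632/-1.723; half-tol=0.394, Σhalf²=0.716539
Nominal = 16.380. Worst-case = [16.380 - 1.723, 16.380 + 1.632] = [14.657, 18.012]. RSS = √0.716539 = 0.846.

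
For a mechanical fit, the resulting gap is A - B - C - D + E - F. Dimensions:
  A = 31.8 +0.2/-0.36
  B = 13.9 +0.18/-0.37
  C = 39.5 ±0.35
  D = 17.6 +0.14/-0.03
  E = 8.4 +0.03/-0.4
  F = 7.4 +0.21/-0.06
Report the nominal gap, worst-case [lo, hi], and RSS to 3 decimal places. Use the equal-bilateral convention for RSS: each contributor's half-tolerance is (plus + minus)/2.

nominal=-38.200 wc=[-39.840,-37.160] rss=0.590

Stack each dimension's contribution:
  +A: nom +31.800 → Σnom=31.800; wc +0.200/-0.360 → slack +0.200/-0.360; half-tol=0.280, Σhalf²=0.078400
  -B: nom -13.900 → Σnom=17.900; wc +0.370/-0.180 → slack +0.570/-0.540; half-tol=0.275, Σhalf²=0.154025
  -C: nom -39.500 → Σnom=-21.600; wc +0.350/-0.350 → slack +0.920/-0.890; half-tol=0.350, Σhalf²=0.276525
  -D: nom -17.600 → Σnom=-39.200; wc +0.030/-0.140 → slack +0.950/-1.030; half-tol=0.085, Σhalf²=0.283750
  +E: nom +8.400 → Σnom=-30.800; wc +0.030/-0.400 → slack +0.980/-1.430; half-tol=0.215, Σhalf²=0.329975
  -F: nom -7.400 → Σnom=-38.200; wc +0.060/-0.210 → slack +1.040/-1.640; half-tol=0.135, Σhalf²=0.348200
Nominal = -38.200. Worst-case = [-38.200 - 1.640, -38.200 + 1.040] = [-39.840, -37.160]. RSS = √0.348200 = 0.590.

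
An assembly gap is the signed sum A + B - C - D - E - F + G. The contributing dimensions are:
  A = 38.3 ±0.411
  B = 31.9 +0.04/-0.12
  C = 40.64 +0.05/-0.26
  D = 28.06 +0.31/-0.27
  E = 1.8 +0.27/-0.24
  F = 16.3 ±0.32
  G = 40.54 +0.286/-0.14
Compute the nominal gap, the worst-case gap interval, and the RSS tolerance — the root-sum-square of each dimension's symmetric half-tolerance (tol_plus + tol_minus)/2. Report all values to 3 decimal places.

nominal=23.940 wc=[22.319,25.767] rss=0.704

Stack each dimension's contribution:
  +A: nom +38.300 → Σnom=38.300; wc +0.411/-0.411 → slack +0.411/-0.411; half-tol=0.411, Σhalf²=0.168921
  +B: nom +31.900 → Σnom=70.200; wc +0.040/-0.120 → slack +0.451/-0.531; half-tol=0.080, Σhalf²=0.175321
  -C: nom -40.640 → Σnom=29.560; wc +0.260/-0.050 → slack +0.711/-0.581; half-tol=0.155, Σhalf²=0.199346
  -D: nom -28.060 → Σnom=1.500; wc +0.270/-0.310 → slack +0.981/-0.891; half-tol=0.290, Σhalf²=0.283446
  -E: nom -1.800 → Σnom=-0.300; wc +0.240/-0.270 → slack +1.221/-1.161; half-tol=0.255, Σhalf²=0.348471
  -F: nom -16.300 → Σnom=-16.600; wc +0.320/-0.320 → slack +1.541/-1.481; half-tol=0.320, Σhalf²=0.450871
  +G: nom +40.540 → Σnom=23.940; wc +0.286/-0.140 → slack +1.827/-1.621; half-tol=0.213, Σhalf²=0.496240
Nominal = 23.940. Worst-case = [23.940 - 1.621, 23.940 + 1.827] = [22.319, 25.767]. RSS = √0.496240 = 0.704.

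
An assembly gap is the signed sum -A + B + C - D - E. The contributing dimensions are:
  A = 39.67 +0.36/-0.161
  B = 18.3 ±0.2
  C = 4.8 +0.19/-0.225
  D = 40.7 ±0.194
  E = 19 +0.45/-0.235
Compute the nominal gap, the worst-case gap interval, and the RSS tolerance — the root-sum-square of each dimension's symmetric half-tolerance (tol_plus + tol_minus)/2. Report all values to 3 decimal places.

Stack each dimension's contribution:
  -A: nom -39.670 → Σnom=-39.670; wc +0.161/-0.360 → slack +0.161/-0.360; half-tol=0.261, Σhalf²=0.067860
  +B: nom +18.300 → Σnom=-21.370; wc +0.200/-0.200 → slack +0.361/-0.560; half-tol=0.200, Σhalf²=0.107860
  +C: nom +4.800 → Σnom=-16.570; wc +0.190/-0.225 → slack +0.551/-0.785; half-tol=0.208, Σhalf²=0.150917
  -D: nom -40.700 → Σnom=-57.270; wc +0.194/-0.194 → slack +0.745/-0.979; half-tol=0.194, Σhalf²=0.188553
  -E: nom -19.000 → Σnom=-76.270; wc +0.235/-0.450 → slack +0.980/-1.429; half-tol=0.343, Σhalf²=0.305859
Nominal = -76.270. Worst-case = [-76.270 - 1.429, -76.270 + 0.980] = [-77.699, -75.290]. RSS = √0.305859 = 0.553.

nominal=-76.270 wc=[-77.699,-75.290] rss=0.553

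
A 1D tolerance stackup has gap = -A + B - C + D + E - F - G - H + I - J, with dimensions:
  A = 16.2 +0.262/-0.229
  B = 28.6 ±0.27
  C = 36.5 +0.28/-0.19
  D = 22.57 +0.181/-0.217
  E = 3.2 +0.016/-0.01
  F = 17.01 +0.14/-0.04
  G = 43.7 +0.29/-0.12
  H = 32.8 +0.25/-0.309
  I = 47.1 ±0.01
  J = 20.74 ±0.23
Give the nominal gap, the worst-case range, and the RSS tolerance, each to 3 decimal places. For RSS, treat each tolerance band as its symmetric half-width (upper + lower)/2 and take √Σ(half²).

nominal=-65.480 wc=[-67.439,-63.885] rss=0.640

Stack each dimension's contribution:
  -A: nom -16.200 → Σnom=-16.200; wc +0.229/-0.262 → slack +0.229/-0.262; half-tol=0.245, Σhalf²=0.060270
  +B: nom +28.600 → Σnom=12.400; wc +0.270/-0.270 → slack +0.499/-0.532; half-tol=0.270, Σhalf²=0.133170
  -C: nom -36.500 → Σnom=-24.100; wc +0.190/-0.280 → slack +0.689/-0.812; half-tol=0.235, Σhalf²=0.188395
  +D: nom +22.570 → Σnom=-1.530; wc +0.181/-0.217 → slack +0.870/-1.029; half-tol=0.199, Σhalf²=0.227996
  +E: nom +3.200 → Σnom=1.670; wc +0.016/-0.010 → slack +0.886/-1.039; half-tol=0.013, Σhalf²=0.228165
  -F: nom -17.010 → Σnom=-15.340; wc +0.040/-0.140 → slack +0.926/-1.179; half-tol=0.090, Σhalf²=0.236265
  -G: nom -43.700 → Σnom=-59.040; wc +0.120/-0.290 → slack +1.046/-1.469; half-tol=0.205, Σhalf²=0.278290
  -H: nom -32.800 → Σnom=-91.840; wc +0.309/-0.250 → slack +1.355/-1.719; half-tol=0.279, Σhalf²=0.356411
  +I: nom +47.100 → Σnom=-44.740; wc +0.010/-0.010 → slack +1.365/-1.729; half-tol=0.010, Σhalf²=0.356511
  -J: nom -20.740 → Σnom=-65.480; wc +0.230/-0.230 → slack +1.595/-1.959; half-tol=0.230, Σhalf²=0.409411
Nominal = -65.480. Worst-case = [-65.480 - 1.959, -65.480 + 1.595] = [-67.439, -63.885]. RSS = √0.409411 = 0.640.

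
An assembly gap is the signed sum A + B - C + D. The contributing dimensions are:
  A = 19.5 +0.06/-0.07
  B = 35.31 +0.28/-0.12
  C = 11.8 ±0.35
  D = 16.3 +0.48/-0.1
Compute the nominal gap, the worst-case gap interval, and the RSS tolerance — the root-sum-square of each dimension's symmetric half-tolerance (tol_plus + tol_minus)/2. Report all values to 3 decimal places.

Stack each dimension's contribution:
  +A: nom +19.500 → Σnom=19.500; wc +0.060/-0.070 → slack +0.060/-0.070; half-tol=0.065, Σhalf²=0.004225
  +B: nom +35.310 → Σnom=54.810; wc +0.280/-0.120 → slack +0.340/-0.190; half-tol=0.200, Σhalf²=0.044225
  -C: nom -11.800 → Σnom=43.010; wc +0.350/-0.350 → slack +0.690/-0.540; half-tol=0.350, Σhalf²=0.166725
  +D: nom +16.300 → Σnom=59.310; wc +0.480/-0.100 → slack +1.170/-0.640; half-tol=0.290, Σhalf²=0.250825
Nominal = 59.310. Worst-case = [59.310 - 0.640, 59.310 + 1.170] = [58.670, 60.480]. RSS = √0.250825 = 0.501.

nominal=59.310 wc=[58.670,60.480] rss=0.501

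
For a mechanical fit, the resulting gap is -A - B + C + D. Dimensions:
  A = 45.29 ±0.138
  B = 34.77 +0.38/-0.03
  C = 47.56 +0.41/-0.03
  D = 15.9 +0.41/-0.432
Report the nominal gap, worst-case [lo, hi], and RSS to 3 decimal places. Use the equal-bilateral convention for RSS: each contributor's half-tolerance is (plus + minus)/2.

Stack each dimension's contribution:
  -A: nom -45.290 → Σnom=-45.290; wc +0.138/-0.138 → slack +0.138/-0.138; half-tol=0.138, Σhalf²=0.019044
  -B: nom -34.770 → Σnom=-80.060; wc +0.030/-0.380 → slack +0.168/-0.518; half-tol=0.205, Σhalf²=0.061069
  +C: nom +47.560 → Σnom=-32.500; wc +0.410/-0.030 → slack +0.578/-0.548; half-tol=0.220, Σhalf²=0.109469
  +D: nom +15.900 → Σnom=-16.600; wc +0.410/-0.432 → slack +0.988/-0.980; half-tol=0.421, Σhalf²=0.286710
Nominal = -16.600. Worst-case = [-16.600 - 0.980, -16.600 + 0.988] = [-17.580, -15.612]. RSS = √0.286710 = 0.535.

nominal=-16.600 wc=[-17.580,-15.612] rss=0.535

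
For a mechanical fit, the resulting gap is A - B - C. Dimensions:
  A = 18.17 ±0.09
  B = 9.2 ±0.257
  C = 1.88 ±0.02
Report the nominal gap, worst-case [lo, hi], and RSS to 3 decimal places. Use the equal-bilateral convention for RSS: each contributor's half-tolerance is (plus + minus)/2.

nominal=7.090 wc=[6.723,7.457] rss=0.273

Stack each dimension's contribution:
  +A: nom +18.170 → Σnom=18.170; wc +0.090/-0.090 → slack +0.090/-0.090; half-tol=0.090, Σhalf²=0.008100
  -B: nom -9.200 → Σnom=8.970; wc +0.257/-0.257 → slack +0.347/-0.347; half-tol=0.257, Σhalf²=0.074149
  -C: nom -1.880 → Σnom=7.090; wc +0.020/-0.020 → slack +0.367/-0.367; half-tol=0.020, Σhalf²=0.074549
Nominal = 7.090. Worst-case = [7.090 - 0.367, 7.090 + 0.367] = [6.723, 7.457]. RSS = √0.074549 = 0.273.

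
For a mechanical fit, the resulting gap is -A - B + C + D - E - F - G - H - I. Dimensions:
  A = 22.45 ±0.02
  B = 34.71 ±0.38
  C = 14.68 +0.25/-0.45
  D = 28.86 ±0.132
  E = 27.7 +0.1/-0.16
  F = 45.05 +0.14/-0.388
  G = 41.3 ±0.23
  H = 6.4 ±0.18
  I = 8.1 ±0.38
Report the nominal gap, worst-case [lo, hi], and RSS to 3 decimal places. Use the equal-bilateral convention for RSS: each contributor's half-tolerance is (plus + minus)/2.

Stack each dimension's contribution:
  -A: nom -22.450 → Σnom=-22.450; wc +0.020/-0.020 → slack +0.020/-0.020; half-tol=0.020, Σhalf²=0.000400
  -B: nom -34.710 → Σnom=-57.160; wc +0.380/-0.380 → slack +0.400/-0.400; half-tol=0.380, Σhalf²=0.144800
  +C: nom +14.680 → Σnom=-42.480; wc +0.250/-0.450 → slack +0.650/-0.850; half-tol=0.350, Σhalf²=0.267300
  +D: nom +28.860 → Σnom=-13.620; wc +0.132/-0.132 → slack +0.782/-0.982; half-tol=0.132, Σhalf²=0.284724
  -E: nom -27.700 → Σnom=-41.320; wc +0.160/-0.100 → slack +0.942/-1.082; half-tol=0.130, Σhalf²=0.301624
  -F: nom -45.050 → Σnom=-86.370; wc +0.388/-0.140 → slack +1.330/-1.222; half-tol=0.264, Σhalf²=0.371320
  -G: nom -41.300 → Σnom=-127.670; wc +0.230/-0.230 → slack +1.560/-1.452; half-tol=0.230, Σhalf²=0.424220
  -H: nom -6.400 → Σnom=-134.070; wc +0.180/-0.180 → slack +1.740/-1.632; half-tol=0.180, Σhalf²=0.456620
  -I: nom -8.100 → Σnom=-142.170; wc +0.380/-0.380 → slack +2.120/-2.012; half-tol=0.380, Σhalf²=0.601020
Nominal = -142.170. Worst-case = [-142.170 - 2.012, -142.170 + 2.120] = [-144.182, -140.050]. RSS = √0.601020 = 0.775.

nominal=-142.170 wc=[-144.182,-140.050] rss=0.775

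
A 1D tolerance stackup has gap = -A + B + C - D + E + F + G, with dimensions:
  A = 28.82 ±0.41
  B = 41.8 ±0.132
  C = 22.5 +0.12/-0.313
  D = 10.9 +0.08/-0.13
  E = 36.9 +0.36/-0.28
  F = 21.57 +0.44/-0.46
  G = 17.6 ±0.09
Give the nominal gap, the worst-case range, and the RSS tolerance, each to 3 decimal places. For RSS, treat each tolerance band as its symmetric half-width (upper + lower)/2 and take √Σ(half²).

nominal=100.650 wc=[98.885,102.332] rss=0.746

Stack each dimension's contribution:
  -A: nom -28.820 → Σnom=-28.820; wc +0.410/-0.410 → slack +0.410/-0.410; half-tol=0.410, Σhalf²=0.168100
  +B: nom +41.800 → Σnom=12.980; wc +0.132/-0.132 → slack +0.542/-0.542; half-tol=0.132, Σhalf²=0.185524
  +C: nom +22.500 → Σnom=35.480; wc +0.120/-0.313 → slack +0.662/-0.855; half-tol=0.216, Σhalf²=0.232396
  -D: nom -10.900 → Σnom=24.580; wc +0.130/-0.080 → slack +0.792/-0.935; half-tol=0.105, Σhalf²=0.243421
  +E: nom +36.900 → Σnom=61.480; wc +0.360/-0.280 → slack +1.152/-1.215; half-tol=0.320, Σhalf²=0.345821
  +F: nom +21.570 → Σnom=83.050; wc +0.440/-0.460 → slack +1.592/-1.675; half-tol=0.450, Σhalf²=0.548321
  +G: nom +17.600 → Σnom=100.650; wc +0.090/-0.090 → slack +1.682/-1.765; half-tol=0.090, Σhalf²=0.556421
Nominal = 100.650. Worst-case = [100.650 - 1.765, 100.650 + 1.682] = [98.885, 102.332]. RSS = √0.556421 = 0.746.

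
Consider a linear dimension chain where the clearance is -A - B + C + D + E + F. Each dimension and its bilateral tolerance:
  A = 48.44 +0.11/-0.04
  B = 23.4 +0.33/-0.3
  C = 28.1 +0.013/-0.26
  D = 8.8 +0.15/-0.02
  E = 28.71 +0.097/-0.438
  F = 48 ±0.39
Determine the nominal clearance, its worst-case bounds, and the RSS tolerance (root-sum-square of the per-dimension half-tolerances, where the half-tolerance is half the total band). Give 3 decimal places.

Stack each dimension's contribution:
  -A: nom -48.440 → Σnom=-48.440; wc +0.040/-0.110 → slack +0.040/-0.110; half-tol=0.075, Σhalf²=0.005625
  -B: nom -23.400 → Σnom=-71.840; wc +0.300/-0.330 → slack +0.340/-0.440; half-tol=0.315, Σhalf²=0.104850
  +C: nom +28.100 → Σnom=-43.740; wc +0.013/-0.260 → slack +0.353/-0.700; half-tol=0.137, Σhalf²=0.123482
  +D: nom +8.800 → Σnom=-34.940; wc +0.150/-0.020 → slack +0.503/-0.720; half-tol=0.085, Σhalf²=0.130707
  +E: nom +28.710 → Σnom=-6.230; wc +0.097/-0.438 → slack +0.600/-1.158; half-tol=0.268, Σhalf²=0.202264
  +F: nom +48.000 → Σnom=41.770; wc +0.390/-0.390 → slack +0.990/-1.548; half-tol=0.390, Σhalf²=0.354364
Nominal = 41.770. Worst-case = [41.770 - 1.548, 41.770 + 0.990] = [40.222, 42.760]. RSS = √0.354364 = 0.595.

nominal=41.770 wc=[40.222,42.760] rss=0.595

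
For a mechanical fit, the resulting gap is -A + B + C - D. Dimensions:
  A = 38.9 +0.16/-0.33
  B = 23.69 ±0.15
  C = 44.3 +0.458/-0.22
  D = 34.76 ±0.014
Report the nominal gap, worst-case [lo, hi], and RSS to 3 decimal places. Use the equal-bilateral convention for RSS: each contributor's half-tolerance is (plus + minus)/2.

Stack each dimension's contribution:
  -A: nom -38.900 → Σnom=-38.900; wc +0.330/-0.160 → slack +0.330/-0.160; half-tol=0.245, Σhalf²=0.060025
  +B: nom +23.690 → Σnom=-15.210; wc +0.150/-0.150 → slack +0.480/-0.310; half-tol=0.150, Σhalf²=0.082525
  +C: nom +44.300 → Σnom=29.090; wc +0.458/-0.220 → slack +0.938/-0.530; half-tol=0.339, Σhalf²=0.197446
  -D: nom -34.760 → Σnom=-5.670; wc +0.014/-0.014 → slack +0.952/-0.544; half-tol=0.014, Σhalf²=0.197642
Nominal = -5.670. Worst-case = [-5.670 - 0.544, -5.670 + 0.952] = [-6.214, -4.718]. RSS = √0.197642 = 0.445.

nominal=-5.670 wc=[-6.214,-4.718] rss=0.445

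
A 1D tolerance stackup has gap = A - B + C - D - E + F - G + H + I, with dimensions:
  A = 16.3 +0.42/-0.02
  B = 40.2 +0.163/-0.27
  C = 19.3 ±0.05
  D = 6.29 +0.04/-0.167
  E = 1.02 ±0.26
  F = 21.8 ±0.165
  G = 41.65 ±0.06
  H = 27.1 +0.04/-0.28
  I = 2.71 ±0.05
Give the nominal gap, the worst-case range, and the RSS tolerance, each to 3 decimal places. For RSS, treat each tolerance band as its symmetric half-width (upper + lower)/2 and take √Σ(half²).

nominal=-1.950 wc=[-3.038,-0.468] rss=0.485

Stack each dimension's contribution:
  +A: nom +16.300 → Σnom=16.300; wc +0.420/-0.020 → slack +0.420/-0.020; half-tol=0.220, Σhalf²=0.048400
  -B: nom -40.200 → Σnom=-23.900; wc +0.270/-0.163 → slack +0.690/-0.183; half-tol=0.217, Σhalf²=0.095272
  +C: nom +19.300 → Σnom=-4.600; wc +0.050/-0.050 → slack +0.740/-0.233; half-tol=0.050, Σhalf²=0.097772
  -D: nom -6.290 → Σnom=-10.890; wc +0.167/-0.040 → slack +0.907/-0.273; half-tol=0.104, Σhalf²=0.108485
  -E: nom -1.020 → Σnom=-11.910; wc +0.260/-0.260 → slack +1.167/-0.533; half-tol=0.260, Σhalf²=0.176085
  +F: nom +21.800 → Σnom=9.890; wc +0.165/-0.165 → slack +1.332/-0.698; half-tol=0.165, Σhalf²=0.203310
  -G: nom -41.650 → Σnom=-31.760; wc +0.060/-0.060 → slack +1.392/-0.758; half-tol=0.060, Σhalf²=0.206910
  +H: nom +27.100 → Σnom=-4.660; wc +0.040/-0.280 → slack +1.432/-1.038; half-tol=0.160, Σhalf²=0.232510
  +I: nom +2.710 → Σnom=-1.950; wc +0.050/-0.050 → slack +1.482/-1.088; half-tol=0.050, Σhalf²=0.235010
Nominal = -1.950. Worst-case = [-1.950 - 1.088, -1.950 + 1.482] = [-3.038, -0.468]. RSS = √0.235010 = 0.485.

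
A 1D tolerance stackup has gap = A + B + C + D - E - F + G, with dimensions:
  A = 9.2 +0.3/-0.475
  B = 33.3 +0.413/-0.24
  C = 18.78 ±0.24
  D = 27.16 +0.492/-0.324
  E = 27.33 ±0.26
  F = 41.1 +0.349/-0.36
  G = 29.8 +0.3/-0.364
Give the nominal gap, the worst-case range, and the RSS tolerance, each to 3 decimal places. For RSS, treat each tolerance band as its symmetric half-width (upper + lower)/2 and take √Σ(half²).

nominal=49.810 wc=[47.558,52.175] rss=0.886

Stack each dimension's contribution:
  +A: nom +9.200 → Σnom=9.200; wc +0.300/-0.475 → slack +0.300/-0.475; half-tol=0.387, Σhalf²=0.150156
  +B: nom +33.300 → Σnom=42.500; wc +0.413/-0.240 → slack +0.713/-0.715; half-tol=0.327, Σhalf²=0.256759
  +C: nom +18.780 → Σnom=61.280; wc +0.240/-0.240 → slack +0.953/-0.955; half-tol=0.240, Σhalf²=0.314358
  +D: nom +27.160 → Σnom=88.440; wc +0.492/-0.324 → slack +1.445/-1.279; half-tol=0.408, Σhalf²=0.480823
  -E: nom -27.330 → Σnom=61.110; wc +0.260/-0.260 → slack +1.705/-1.539; half-tol=0.260, Σhalf²=0.548423
  -F: nom -41.100 → Σnom=20.010; wc +0.360/-0.349 → slack +2.065/-1.888; half-tol=0.354, Σhalf²=0.674093
  +G: nom +29.800 → Σnom=49.810; wc +0.300/-0.364 → slack +2.365/-2.252; half-tol=0.332, Σhalf²=0.784317
Nominal = 49.810. Worst-case = [49.810 - 2.252, 49.810 + 2.365] = [47.558, 52.175]. RSS = √0.784317 = 0.886.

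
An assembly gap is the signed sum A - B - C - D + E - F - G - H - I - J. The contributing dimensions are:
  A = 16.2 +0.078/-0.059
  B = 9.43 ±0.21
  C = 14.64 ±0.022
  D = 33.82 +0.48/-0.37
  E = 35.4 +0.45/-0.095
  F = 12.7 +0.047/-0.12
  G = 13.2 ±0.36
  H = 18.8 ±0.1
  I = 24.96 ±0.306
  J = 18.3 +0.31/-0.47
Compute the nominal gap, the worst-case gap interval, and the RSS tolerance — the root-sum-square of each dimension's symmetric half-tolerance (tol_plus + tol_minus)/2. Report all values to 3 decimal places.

nominal=-94.250 wc=[-96.239,-91.764] rss=0.835

Stack each dimension's contribution:
  +A: nom +16.200 → Σnom=16.200; wc +0.078/-0.059 → slack +0.078/-0.059; half-tol=0.069, Σhalf²=0.004692
  -B: nom -9.430 → Σnom=6.770; wc +0.210/-0.210 → slack +0.288/-0.269; half-tol=0.210, Σhalf²=0.048792
  -C: nom -14.640 → Σnom=-7.870; wc +0.022/-0.022 → slack +0.310/-0.291; half-tol=0.022, Σhalf²=0.049276
  -D: nom -33.820 → Σnom=-41.690; wc +0.370/-0.480 → slack +0.680/-0.771; half-tol=0.425, Σhalf²=0.229901
  +E: nom +35.400 → Σnom=-6.290; wc +0.450/-0.095 → slack +1.130/-0.866; half-tol=0.273, Σhalf²=0.304157
  -F: nom -12.700 → Σnom=-18.990; wc +0.120/-0.047 → slack +1.250/-0.913; half-tol=0.083, Σhalf²=0.311130
  -G: nom -13.200 → Σnom=-32.190; wc +0.360/-0.360 → slack +1.610/-1.273; half-tol=0.360, Σhalf²=0.440730
  -H: nom -18.800 → Σnom=-50.990; wc +0.100/-0.100 → slack +1.710/-1.373; half-tol=0.100, Σhalf²=0.450730
  -I: nom -24.960 → Σnom=-75.950; wc +0.306/-0.306 → slack +2.016/-1.679; half-tol=0.306, Σhalf²=0.544366
  -J: nom -18.300 → Σnom=-94.250; wc +0.470/-0.310 → slack +2.486/-1.989; half-tol=0.390, Σhalf²=0.696466
Nominal = -94.250. Worst-case = [-94.250 - 1.989, -94.250 + 2.486] = [-96.239, -91.764]. RSS = √0.696466 = 0.835.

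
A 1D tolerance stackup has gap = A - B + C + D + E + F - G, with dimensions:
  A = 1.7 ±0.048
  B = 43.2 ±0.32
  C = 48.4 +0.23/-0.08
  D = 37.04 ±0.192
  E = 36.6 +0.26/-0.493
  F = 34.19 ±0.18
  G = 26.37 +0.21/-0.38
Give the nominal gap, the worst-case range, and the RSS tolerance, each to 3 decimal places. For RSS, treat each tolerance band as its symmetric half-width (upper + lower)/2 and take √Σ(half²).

Stack each dimension's contribution:
  +A: nom +1.700 → Σnom=1.700; wc +0.048/-0.048 → slack +0.048/-0.048; half-tol=0.048, Σhalf²=0.002304
  -B: nom -43.200 → Σnom=-41.500; wc +0.320/-0.320 → slack +0.368/-0.368; half-tol=0.320, Σhalf²=0.104704
  +C: nom +48.400 → Σnom=6.900; wc +0.230/-0.080 → slack +0.598/-0.448; half-tol=0.155, Σhalf²=0.128729
  +D: nom +37.040 → Σnom=43.940; wc +0.192/-0.192 → slack +0.790/-0.640; half-tol=0.192, Σhalf²=0.165593
  +E: nom +36.600 → Σnom=80.540; wc +0.260/-0.493 → slack +1.050/-1.133; half-tol=0.377, Σhalf²=0.307345
  +F: nom +34.190 → Σnom=114.730; wc +0.180/-0.180 → slack +1.230/-1.313; half-tol=0.180, Σhalf²=0.339745
  -G: nom -26.370 → Σnom=88.360; wc +0.380/-0.210 → slack +1.610/-1.523; half-tol=0.295, Σhalf²=0.426770
Nominal = 88.360. Worst-case = [88.360 - 1.523, 88.360 + 1.610] = [86.837, 89.970]. RSS = √0.426770 = 0.653.

nominal=88.360 wc=[86.837,89.970] rss=0.653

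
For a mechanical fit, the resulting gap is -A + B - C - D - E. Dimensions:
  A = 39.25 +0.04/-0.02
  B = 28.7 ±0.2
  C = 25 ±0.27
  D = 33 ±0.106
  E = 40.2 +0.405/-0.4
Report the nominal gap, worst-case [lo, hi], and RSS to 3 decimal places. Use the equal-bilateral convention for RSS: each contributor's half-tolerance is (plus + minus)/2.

Stack each dimension's contribution:
  -A: nom -39.250 → Σnom=-39.250; wc +0.020/-0.040 → slack +0.020/-0.040; half-tol=0.030, Σhalf²=0.000900
  +B: nom +28.700 → Σnom=-10.550; wc +0.200/-0.200 → slack +0.220/-0.240; half-tol=0.200, Σhalf²=0.040900
  -C: nom -25.000 → Σnom=-35.550; wc +0.270/-0.270 → slack +0.490/-0.510; half-tol=0.270, Σhalf²=0.113800
  -D: nom -33.000 → Σnom=-68.550; wc +0.106/-0.106 → slack +0.596/-0.616; half-tol=0.106, Σhalf²=0.125036
  -E: nom -40.200 → Σnom=-108.750; wc +0.400/-0.405 → slack +0.996/-1.021; half-tol=0.403, Σhalf²=0.287042
Nominal = -108.750. Worst-case = [-108.750 - 1.021, -108.750 + 0.996] = [-109.771, -107.754]. RSS = √0.287042 = 0.536.

nominal=-108.750 wc=[-109.771,-107.754] rss=0.536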